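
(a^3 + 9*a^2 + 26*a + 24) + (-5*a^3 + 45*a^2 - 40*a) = -4*a^3 + 54*a^2 - 14*a + 24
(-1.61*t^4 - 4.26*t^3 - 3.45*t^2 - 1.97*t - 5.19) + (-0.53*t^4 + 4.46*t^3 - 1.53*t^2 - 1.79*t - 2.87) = -2.14*t^4 + 0.2*t^3 - 4.98*t^2 - 3.76*t - 8.06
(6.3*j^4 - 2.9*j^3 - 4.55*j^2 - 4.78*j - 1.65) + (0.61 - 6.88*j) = 6.3*j^4 - 2.9*j^3 - 4.55*j^2 - 11.66*j - 1.04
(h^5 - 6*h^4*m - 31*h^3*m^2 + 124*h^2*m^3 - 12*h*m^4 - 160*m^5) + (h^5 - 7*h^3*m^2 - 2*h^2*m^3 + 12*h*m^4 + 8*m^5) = 2*h^5 - 6*h^4*m - 38*h^3*m^2 + 122*h^2*m^3 - 152*m^5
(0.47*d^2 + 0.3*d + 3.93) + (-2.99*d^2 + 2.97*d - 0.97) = -2.52*d^2 + 3.27*d + 2.96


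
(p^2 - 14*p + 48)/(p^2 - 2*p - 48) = (p - 6)/(p + 6)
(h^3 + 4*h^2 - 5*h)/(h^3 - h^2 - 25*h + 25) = h/(h - 5)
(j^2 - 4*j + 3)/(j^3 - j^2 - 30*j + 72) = (j - 1)/(j^2 + 2*j - 24)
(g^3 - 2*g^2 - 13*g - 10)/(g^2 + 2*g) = g - 4 - 5/g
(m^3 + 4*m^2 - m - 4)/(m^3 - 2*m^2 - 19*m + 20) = (m + 1)/(m - 5)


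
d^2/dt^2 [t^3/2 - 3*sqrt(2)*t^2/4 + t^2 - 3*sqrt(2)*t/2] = 3*t - 3*sqrt(2)/2 + 2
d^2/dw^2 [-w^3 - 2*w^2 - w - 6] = -6*w - 4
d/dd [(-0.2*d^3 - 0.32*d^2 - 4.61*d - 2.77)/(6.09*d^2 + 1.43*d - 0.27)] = (-1.218*d^4 - 0.572*d^3 + 27.7793*d^2 + 33.9114*d + 5.2058)/(37.0881*d^4 + 17.4174*d^3 - 1.2437*d^2 - 0.7722*d + 0.0729)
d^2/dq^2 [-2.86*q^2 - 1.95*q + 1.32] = -5.72000000000000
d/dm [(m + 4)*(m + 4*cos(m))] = m - (m + 4)*(4*sin(m) - 1) + 4*cos(m)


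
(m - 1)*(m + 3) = m^2 + 2*m - 3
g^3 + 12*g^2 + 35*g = g*(g + 5)*(g + 7)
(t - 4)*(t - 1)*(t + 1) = t^3 - 4*t^2 - t + 4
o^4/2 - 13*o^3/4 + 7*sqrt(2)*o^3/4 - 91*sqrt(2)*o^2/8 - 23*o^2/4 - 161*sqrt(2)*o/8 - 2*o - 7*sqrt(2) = (o/2 + 1/2)*(o - 8)*(o + 1/2)*(o + 7*sqrt(2)/2)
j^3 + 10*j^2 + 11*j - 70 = (j - 2)*(j + 5)*(j + 7)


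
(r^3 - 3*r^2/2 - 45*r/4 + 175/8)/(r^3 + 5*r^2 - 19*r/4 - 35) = (r - 5/2)/(r + 4)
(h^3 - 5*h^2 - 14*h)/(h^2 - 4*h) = (h^2 - 5*h - 14)/(h - 4)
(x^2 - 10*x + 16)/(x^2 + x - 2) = (x^2 - 10*x + 16)/(x^2 + x - 2)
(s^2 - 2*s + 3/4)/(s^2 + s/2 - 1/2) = (s - 3/2)/(s + 1)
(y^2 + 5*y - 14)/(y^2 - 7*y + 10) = (y + 7)/(y - 5)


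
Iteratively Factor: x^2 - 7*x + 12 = (x - 3)*(x - 4)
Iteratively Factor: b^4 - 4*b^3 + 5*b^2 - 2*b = (b - 2)*(b^3 - 2*b^2 + b) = b*(b - 2)*(b^2 - 2*b + 1) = b*(b - 2)*(b - 1)*(b - 1)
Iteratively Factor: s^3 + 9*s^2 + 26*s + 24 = (s + 4)*(s^2 + 5*s + 6) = (s + 3)*(s + 4)*(s + 2)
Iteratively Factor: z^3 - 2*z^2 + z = (z)*(z^2 - 2*z + 1) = z*(z - 1)*(z - 1)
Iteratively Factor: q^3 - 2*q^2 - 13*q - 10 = (q + 2)*(q^2 - 4*q - 5) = (q + 1)*(q + 2)*(q - 5)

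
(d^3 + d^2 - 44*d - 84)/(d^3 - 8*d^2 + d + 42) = (d + 6)/(d - 3)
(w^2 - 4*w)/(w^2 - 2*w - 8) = w/(w + 2)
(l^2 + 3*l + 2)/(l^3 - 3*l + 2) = (l + 1)/(l^2 - 2*l + 1)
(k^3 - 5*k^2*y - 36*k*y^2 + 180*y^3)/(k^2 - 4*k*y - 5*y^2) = (k^2 - 36*y^2)/(k + y)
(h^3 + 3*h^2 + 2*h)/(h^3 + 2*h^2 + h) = (h + 2)/(h + 1)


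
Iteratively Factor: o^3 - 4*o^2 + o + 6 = (o + 1)*(o^2 - 5*o + 6) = (o - 2)*(o + 1)*(o - 3)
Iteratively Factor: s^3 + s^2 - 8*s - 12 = (s - 3)*(s^2 + 4*s + 4) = (s - 3)*(s + 2)*(s + 2)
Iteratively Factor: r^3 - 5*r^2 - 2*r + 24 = (r + 2)*(r^2 - 7*r + 12) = (r - 3)*(r + 2)*(r - 4)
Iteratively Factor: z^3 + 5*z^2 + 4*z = (z)*(z^2 + 5*z + 4) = z*(z + 1)*(z + 4)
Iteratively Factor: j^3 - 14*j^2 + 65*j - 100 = (j - 5)*(j^2 - 9*j + 20) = (j - 5)*(j - 4)*(j - 5)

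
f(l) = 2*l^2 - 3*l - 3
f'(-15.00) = -63.00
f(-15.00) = 492.00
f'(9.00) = 33.00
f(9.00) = 132.00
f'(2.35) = 6.40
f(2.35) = 1.00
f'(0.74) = -0.04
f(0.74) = -4.12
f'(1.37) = 2.48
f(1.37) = -3.36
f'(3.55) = 11.20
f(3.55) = 11.56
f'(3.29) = 10.16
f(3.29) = 8.78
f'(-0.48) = -4.92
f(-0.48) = -1.10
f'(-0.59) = -5.36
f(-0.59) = -0.53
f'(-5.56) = -25.24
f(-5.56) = 75.51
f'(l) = 4*l - 3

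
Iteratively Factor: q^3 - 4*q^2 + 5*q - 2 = (q - 2)*(q^2 - 2*q + 1) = (q - 2)*(q - 1)*(q - 1)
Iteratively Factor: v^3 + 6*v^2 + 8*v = (v + 4)*(v^2 + 2*v) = (v + 2)*(v + 4)*(v)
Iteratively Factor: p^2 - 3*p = (p)*(p - 3)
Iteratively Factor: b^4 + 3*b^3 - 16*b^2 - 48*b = (b + 4)*(b^3 - b^2 - 12*b) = b*(b + 4)*(b^2 - b - 12) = b*(b - 4)*(b + 4)*(b + 3)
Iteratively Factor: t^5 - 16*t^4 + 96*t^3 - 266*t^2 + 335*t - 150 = (t - 5)*(t^4 - 11*t^3 + 41*t^2 - 61*t + 30) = (t - 5)*(t - 1)*(t^3 - 10*t^2 + 31*t - 30) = (t - 5)^2*(t - 1)*(t^2 - 5*t + 6) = (t - 5)^2*(t - 2)*(t - 1)*(t - 3)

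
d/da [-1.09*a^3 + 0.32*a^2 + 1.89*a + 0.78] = -3.27*a^2 + 0.64*a + 1.89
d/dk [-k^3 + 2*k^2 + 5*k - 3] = -3*k^2 + 4*k + 5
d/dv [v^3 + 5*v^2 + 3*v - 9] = 3*v^2 + 10*v + 3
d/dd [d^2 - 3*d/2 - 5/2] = 2*d - 3/2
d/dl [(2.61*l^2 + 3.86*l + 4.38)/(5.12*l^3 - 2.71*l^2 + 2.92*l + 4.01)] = (-13.3632*l^4 - 39.5264*l^3 - 49.195*l^2 + 44.6718*l + 2.689)/(26.2144*l^6 - 27.7504*l^5 + 37.2449*l^4 + 25.236*l^3 - 13.2078*l^2 + 23.4184*l + 16.0801)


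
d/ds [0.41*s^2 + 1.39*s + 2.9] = 0.82*s + 1.39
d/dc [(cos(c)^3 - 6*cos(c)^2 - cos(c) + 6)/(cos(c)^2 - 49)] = (-cos(c)^4 + 146*cos(c)^2 - 576*cos(c) - 49)*sin(c)/((cos(c) - 7)^2*(cos(c) + 7)^2)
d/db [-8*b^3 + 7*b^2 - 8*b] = -24*b^2 + 14*b - 8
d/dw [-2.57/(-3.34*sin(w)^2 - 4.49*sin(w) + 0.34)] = -(17.1676*sin(w) + 11.5393)*cos(w)/(3.34*sin(w)^2 + 4.49*sin(w) - 0.34)^2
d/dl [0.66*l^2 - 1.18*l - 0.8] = 1.32*l - 1.18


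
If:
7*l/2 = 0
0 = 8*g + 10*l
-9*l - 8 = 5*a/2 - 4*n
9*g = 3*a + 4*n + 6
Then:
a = -28/11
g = 0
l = 0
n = 9/22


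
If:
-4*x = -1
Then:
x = 1/4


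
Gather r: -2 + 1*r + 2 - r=0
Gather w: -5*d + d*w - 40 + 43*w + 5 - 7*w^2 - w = -5*d - 7*w^2 + w*(d + 42) - 35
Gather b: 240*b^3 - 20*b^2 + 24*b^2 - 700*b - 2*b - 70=240*b^3 + 4*b^2 - 702*b - 70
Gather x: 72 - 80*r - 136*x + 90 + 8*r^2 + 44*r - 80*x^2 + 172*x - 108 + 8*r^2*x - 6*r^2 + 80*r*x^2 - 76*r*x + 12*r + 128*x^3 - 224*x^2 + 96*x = 2*r^2 - 24*r + 128*x^3 + x^2*(80*r - 304) + x*(8*r^2 - 76*r + 132) + 54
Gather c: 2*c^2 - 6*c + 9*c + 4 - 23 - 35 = 2*c^2 + 3*c - 54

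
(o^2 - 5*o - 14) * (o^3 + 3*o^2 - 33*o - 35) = o^5 - 2*o^4 - 62*o^3 + 88*o^2 + 637*o + 490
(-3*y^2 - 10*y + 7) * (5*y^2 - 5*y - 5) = -15*y^4 - 35*y^3 + 100*y^2 + 15*y - 35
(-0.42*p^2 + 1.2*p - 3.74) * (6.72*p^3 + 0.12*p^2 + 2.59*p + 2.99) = -2.8224*p^5 + 8.0136*p^4 - 26.0766*p^3 + 1.4034*p^2 - 6.0986*p - 11.1826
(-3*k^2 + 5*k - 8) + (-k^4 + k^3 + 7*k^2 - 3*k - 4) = -k^4 + k^3 + 4*k^2 + 2*k - 12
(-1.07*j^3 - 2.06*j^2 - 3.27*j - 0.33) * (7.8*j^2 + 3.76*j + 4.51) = -8.346*j^5 - 20.0912*j^4 - 38.0773*j^3 - 24.1598*j^2 - 15.9885*j - 1.4883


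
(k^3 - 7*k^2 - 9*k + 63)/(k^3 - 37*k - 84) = (k - 3)/(k + 4)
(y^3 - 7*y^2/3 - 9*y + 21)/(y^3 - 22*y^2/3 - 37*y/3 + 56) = (y - 3)/(y - 8)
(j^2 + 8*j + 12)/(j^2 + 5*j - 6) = (j + 2)/(j - 1)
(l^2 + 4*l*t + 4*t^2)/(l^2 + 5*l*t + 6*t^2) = (l + 2*t)/(l + 3*t)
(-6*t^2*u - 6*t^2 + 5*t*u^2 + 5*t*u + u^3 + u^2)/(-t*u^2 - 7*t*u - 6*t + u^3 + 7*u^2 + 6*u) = (6*t + u)/(u + 6)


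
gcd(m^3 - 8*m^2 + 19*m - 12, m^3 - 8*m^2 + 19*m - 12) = m^3 - 8*m^2 + 19*m - 12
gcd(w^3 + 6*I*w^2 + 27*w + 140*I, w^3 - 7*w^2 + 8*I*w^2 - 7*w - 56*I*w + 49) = w + 7*I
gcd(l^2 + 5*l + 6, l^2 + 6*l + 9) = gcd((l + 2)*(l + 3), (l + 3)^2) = l + 3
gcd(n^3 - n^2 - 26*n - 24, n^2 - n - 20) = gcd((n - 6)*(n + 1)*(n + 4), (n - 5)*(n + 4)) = n + 4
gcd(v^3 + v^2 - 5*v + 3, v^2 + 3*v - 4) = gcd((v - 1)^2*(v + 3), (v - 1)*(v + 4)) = v - 1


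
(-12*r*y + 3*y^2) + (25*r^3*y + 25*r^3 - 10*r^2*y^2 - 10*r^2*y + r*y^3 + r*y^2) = 25*r^3*y + 25*r^3 - 10*r^2*y^2 - 10*r^2*y + r*y^3 + r*y^2 - 12*r*y + 3*y^2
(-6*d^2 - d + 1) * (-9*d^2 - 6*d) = 54*d^4 + 45*d^3 - 3*d^2 - 6*d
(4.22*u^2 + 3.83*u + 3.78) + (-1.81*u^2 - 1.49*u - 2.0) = 2.41*u^2 + 2.34*u + 1.78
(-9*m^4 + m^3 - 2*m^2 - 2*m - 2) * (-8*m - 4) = 72*m^5 + 28*m^4 + 12*m^3 + 24*m^2 + 24*m + 8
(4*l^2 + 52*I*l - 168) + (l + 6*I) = 4*l^2 + l + 52*I*l - 168 + 6*I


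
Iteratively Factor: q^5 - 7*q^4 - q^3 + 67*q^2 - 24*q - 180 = (q + 2)*(q^4 - 9*q^3 + 17*q^2 + 33*q - 90) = (q - 3)*(q + 2)*(q^3 - 6*q^2 - q + 30) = (q - 5)*(q - 3)*(q + 2)*(q^2 - q - 6) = (q - 5)*(q - 3)*(q + 2)^2*(q - 3)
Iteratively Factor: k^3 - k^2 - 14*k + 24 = (k + 4)*(k^2 - 5*k + 6) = (k - 2)*(k + 4)*(k - 3)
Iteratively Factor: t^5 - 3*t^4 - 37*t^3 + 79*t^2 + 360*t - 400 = (t + 4)*(t^4 - 7*t^3 - 9*t^2 + 115*t - 100) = (t + 4)^2*(t^3 - 11*t^2 + 35*t - 25) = (t - 5)*(t + 4)^2*(t^2 - 6*t + 5) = (t - 5)^2*(t + 4)^2*(t - 1)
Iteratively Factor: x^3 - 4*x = (x)*(x^2 - 4) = x*(x - 2)*(x + 2)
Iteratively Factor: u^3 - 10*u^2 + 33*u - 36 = (u - 3)*(u^2 - 7*u + 12) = (u - 4)*(u - 3)*(u - 3)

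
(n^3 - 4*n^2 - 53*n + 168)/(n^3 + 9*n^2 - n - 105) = (n - 8)/(n + 5)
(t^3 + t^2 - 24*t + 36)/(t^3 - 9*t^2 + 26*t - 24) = (t + 6)/(t - 4)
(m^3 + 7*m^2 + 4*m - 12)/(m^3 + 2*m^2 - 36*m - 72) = (m - 1)/(m - 6)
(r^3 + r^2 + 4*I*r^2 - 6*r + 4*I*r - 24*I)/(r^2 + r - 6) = r + 4*I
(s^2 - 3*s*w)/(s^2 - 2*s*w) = (s - 3*w)/(s - 2*w)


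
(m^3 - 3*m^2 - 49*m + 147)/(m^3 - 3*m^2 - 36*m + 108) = (m^2 - 49)/(m^2 - 36)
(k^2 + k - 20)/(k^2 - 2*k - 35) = (k - 4)/(k - 7)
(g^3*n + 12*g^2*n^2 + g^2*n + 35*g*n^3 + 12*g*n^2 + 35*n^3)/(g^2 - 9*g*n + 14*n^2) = n*(g^3 + 12*g^2*n + g^2 + 35*g*n^2 + 12*g*n + 35*n^2)/(g^2 - 9*g*n + 14*n^2)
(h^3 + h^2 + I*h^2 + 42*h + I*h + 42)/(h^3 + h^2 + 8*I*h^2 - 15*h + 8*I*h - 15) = (h^2 + I*h + 42)/(h^2 + 8*I*h - 15)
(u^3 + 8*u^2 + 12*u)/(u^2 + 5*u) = (u^2 + 8*u + 12)/(u + 5)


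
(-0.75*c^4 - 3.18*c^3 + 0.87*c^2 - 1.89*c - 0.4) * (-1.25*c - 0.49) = 0.9375*c^5 + 4.3425*c^4 + 0.4707*c^3 + 1.9362*c^2 + 1.4261*c + 0.196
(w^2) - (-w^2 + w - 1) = 2*w^2 - w + 1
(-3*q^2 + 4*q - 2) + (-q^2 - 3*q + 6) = -4*q^2 + q + 4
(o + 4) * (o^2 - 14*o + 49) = o^3 - 10*o^2 - 7*o + 196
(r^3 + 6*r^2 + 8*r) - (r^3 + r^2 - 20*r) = 5*r^2 + 28*r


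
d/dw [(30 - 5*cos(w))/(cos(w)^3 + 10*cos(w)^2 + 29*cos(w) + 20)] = 5*(237*cos(w)/2 + 4*cos(2*w) - cos(3*w)/2 + 198)*sin(w)/(cos(w)^3 + 10*cos(w)^2 + 29*cos(w) + 20)^2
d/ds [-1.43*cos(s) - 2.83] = 1.43*sin(s)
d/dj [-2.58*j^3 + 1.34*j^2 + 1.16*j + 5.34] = -7.74*j^2 + 2.68*j + 1.16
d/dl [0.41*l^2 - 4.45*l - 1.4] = 0.82*l - 4.45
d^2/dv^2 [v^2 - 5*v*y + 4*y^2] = 2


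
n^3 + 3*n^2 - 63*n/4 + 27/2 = (n - 3/2)^2*(n + 6)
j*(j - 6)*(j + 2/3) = j^3 - 16*j^2/3 - 4*j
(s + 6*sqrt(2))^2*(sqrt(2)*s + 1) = sqrt(2)*s^3 + 25*s^2 + 84*sqrt(2)*s + 72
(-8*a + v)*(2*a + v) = -16*a^2 - 6*a*v + v^2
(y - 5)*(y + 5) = y^2 - 25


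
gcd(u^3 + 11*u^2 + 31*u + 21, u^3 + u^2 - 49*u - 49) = u^2 + 8*u + 7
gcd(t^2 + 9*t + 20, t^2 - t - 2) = 1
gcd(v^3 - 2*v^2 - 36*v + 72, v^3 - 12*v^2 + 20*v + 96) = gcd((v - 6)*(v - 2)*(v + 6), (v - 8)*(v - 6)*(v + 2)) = v - 6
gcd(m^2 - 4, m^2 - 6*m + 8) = m - 2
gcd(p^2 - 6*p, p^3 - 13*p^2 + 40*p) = p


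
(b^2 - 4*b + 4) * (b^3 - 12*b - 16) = b^5 - 4*b^4 - 8*b^3 + 32*b^2 + 16*b - 64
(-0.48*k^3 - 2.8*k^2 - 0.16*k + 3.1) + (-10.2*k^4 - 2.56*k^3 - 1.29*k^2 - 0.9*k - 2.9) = -10.2*k^4 - 3.04*k^3 - 4.09*k^2 - 1.06*k + 0.2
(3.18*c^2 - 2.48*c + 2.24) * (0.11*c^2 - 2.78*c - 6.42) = 0.3498*c^4 - 9.1132*c^3 - 13.2748*c^2 + 9.6944*c - 14.3808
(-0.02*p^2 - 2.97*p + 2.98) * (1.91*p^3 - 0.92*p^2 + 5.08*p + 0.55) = -0.0382*p^5 - 5.6543*p^4 + 8.3226*p^3 - 17.8402*p^2 + 13.5049*p + 1.639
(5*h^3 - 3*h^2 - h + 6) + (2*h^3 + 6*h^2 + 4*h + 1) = 7*h^3 + 3*h^2 + 3*h + 7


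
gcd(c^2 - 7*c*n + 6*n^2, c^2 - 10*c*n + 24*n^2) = c - 6*n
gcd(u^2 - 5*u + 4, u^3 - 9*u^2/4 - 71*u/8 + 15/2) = u - 4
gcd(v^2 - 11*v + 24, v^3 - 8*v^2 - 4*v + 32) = v - 8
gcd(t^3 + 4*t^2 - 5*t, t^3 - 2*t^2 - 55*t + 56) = t - 1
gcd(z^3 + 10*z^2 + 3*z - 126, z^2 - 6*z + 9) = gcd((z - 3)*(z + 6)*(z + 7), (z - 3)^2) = z - 3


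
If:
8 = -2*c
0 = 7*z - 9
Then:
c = -4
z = 9/7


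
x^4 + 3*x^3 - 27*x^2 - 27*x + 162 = (x - 3)^2*(x + 3)*(x + 6)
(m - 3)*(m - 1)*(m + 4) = m^3 - 13*m + 12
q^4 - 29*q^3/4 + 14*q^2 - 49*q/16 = q*(q - 7/2)^2*(q - 1/4)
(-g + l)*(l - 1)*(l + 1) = -g*l^2 + g + l^3 - l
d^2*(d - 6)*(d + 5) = d^4 - d^3 - 30*d^2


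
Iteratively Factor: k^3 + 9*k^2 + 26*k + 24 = (k + 4)*(k^2 + 5*k + 6) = (k + 3)*(k + 4)*(k + 2)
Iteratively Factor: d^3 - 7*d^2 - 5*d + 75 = (d + 3)*(d^2 - 10*d + 25) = (d - 5)*(d + 3)*(d - 5)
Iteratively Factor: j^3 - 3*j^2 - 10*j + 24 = (j + 3)*(j^2 - 6*j + 8) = (j - 4)*(j + 3)*(j - 2)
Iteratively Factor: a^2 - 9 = (a - 3)*(a + 3)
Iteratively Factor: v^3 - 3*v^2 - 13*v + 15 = (v - 5)*(v^2 + 2*v - 3) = (v - 5)*(v - 1)*(v + 3)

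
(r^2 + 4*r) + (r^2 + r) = 2*r^2 + 5*r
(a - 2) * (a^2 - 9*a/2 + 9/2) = a^3 - 13*a^2/2 + 27*a/2 - 9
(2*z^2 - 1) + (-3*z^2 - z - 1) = -z^2 - z - 2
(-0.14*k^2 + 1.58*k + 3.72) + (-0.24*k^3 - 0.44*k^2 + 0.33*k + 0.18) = -0.24*k^3 - 0.58*k^2 + 1.91*k + 3.9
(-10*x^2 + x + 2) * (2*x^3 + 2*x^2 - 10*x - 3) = -20*x^5 - 18*x^4 + 106*x^3 + 24*x^2 - 23*x - 6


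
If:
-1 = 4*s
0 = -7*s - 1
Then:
No Solution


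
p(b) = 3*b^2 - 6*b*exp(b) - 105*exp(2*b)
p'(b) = -6*b*exp(b) + 6*b - 210*exp(2*b) - 6*exp(b)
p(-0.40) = -45.09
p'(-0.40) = -99.17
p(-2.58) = 20.54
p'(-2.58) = -15.97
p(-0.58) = -29.96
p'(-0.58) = -70.72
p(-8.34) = 208.68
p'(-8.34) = -50.03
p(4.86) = -1751652.18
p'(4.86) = -3500428.72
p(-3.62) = 39.82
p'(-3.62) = -21.45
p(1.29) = -1408.82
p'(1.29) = -2813.57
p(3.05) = -47173.57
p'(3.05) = -94124.93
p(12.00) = -2781369541546.55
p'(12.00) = -5562728342068.86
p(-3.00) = 27.64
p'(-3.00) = -17.92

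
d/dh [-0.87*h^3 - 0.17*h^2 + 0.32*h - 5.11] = -2.61*h^2 - 0.34*h + 0.32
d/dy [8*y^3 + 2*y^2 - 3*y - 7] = 24*y^2 + 4*y - 3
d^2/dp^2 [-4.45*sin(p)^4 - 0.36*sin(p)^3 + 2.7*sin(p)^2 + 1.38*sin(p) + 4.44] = 71.2*sin(p)^4 + 3.24*sin(p)^3 - 64.2*sin(p)^2 - 3.54*sin(p) + 5.4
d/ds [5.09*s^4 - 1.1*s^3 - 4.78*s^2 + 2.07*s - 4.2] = 20.36*s^3 - 3.3*s^2 - 9.56*s + 2.07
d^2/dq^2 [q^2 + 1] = 2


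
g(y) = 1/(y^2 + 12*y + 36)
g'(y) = (-2*y - 12)/(y^2 + 12*y + 36)^2 = 2*(-y - 6)/(y^2 + 12*y + 36)^2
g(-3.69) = 0.19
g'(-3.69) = -0.16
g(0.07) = 0.03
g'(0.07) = -0.01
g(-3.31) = 0.14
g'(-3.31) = -0.10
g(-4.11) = 0.28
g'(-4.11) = -0.30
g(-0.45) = 0.03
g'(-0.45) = -0.01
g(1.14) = 0.02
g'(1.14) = -0.01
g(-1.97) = 0.06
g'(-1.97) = -0.03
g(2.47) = 0.01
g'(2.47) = -0.00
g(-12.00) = 0.03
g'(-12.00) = 0.01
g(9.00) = 0.00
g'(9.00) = 0.00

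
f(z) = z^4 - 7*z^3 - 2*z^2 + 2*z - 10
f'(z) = 4*z^3 - 21*z^2 - 4*z + 2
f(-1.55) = 13.93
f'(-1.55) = -57.15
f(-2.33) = 92.50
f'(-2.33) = -153.28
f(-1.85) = 35.49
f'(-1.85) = -87.80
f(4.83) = -291.51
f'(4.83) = -56.51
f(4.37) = -258.94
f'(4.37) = -82.70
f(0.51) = -10.36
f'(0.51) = -4.97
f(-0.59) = -10.32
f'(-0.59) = -3.77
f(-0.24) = -10.50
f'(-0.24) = 1.70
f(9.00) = 1304.00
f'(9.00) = 1181.00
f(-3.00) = 236.00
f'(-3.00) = -283.00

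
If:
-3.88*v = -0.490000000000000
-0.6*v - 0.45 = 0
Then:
No Solution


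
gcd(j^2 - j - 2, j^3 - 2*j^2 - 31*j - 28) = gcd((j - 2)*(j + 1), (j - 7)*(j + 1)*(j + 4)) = j + 1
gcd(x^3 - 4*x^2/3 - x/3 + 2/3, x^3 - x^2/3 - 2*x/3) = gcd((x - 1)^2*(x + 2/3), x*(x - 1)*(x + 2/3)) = x^2 - x/3 - 2/3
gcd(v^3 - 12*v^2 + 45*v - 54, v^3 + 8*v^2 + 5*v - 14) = 1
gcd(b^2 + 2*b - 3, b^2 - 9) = b + 3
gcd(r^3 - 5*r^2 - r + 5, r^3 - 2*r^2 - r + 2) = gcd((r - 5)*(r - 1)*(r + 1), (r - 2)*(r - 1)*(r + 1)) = r^2 - 1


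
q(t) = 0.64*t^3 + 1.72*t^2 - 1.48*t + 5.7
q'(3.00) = 26.12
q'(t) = 1.92*t^2 + 3.44*t - 1.48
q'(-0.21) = -2.12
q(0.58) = 5.55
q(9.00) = 598.26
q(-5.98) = -60.80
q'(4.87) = 60.81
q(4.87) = 113.21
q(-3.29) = 6.40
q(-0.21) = 6.08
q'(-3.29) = 7.98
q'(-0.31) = -2.36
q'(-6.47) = 56.64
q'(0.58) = 1.16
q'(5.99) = 88.02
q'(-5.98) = 46.61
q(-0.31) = 6.31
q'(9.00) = 185.00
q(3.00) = 34.02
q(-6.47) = -86.06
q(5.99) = 196.10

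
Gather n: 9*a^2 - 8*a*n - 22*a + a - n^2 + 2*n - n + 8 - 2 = 9*a^2 - 21*a - n^2 + n*(1 - 8*a) + 6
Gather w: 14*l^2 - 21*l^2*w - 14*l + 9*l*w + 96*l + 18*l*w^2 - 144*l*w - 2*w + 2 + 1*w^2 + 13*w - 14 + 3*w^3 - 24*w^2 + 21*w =14*l^2 + 82*l + 3*w^3 + w^2*(18*l - 23) + w*(-21*l^2 - 135*l + 32) - 12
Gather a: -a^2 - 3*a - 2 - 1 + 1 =-a^2 - 3*a - 2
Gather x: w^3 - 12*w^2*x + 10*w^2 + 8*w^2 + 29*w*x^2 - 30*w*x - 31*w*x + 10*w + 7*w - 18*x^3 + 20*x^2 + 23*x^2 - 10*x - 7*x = w^3 + 18*w^2 + 17*w - 18*x^3 + x^2*(29*w + 43) + x*(-12*w^2 - 61*w - 17)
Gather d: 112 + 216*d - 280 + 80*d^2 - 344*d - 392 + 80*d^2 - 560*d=160*d^2 - 688*d - 560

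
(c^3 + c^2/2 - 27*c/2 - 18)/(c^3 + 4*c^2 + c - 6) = (c^2 - 5*c/2 - 6)/(c^2 + c - 2)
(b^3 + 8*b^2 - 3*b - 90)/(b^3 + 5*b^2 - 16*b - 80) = (b^2 + 3*b - 18)/(b^2 - 16)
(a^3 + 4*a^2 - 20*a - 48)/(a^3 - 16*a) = (a^2 + 8*a + 12)/(a*(a + 4))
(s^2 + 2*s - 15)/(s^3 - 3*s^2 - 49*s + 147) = (s + 5)/(s^2 - 49)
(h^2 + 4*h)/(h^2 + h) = (h + 4)/(h + 1)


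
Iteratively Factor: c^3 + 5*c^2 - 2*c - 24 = (c + 4)*(c^2 + c - 6) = (c + 3)*(c + 4)*(c - 2)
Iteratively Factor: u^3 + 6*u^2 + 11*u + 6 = (u + 3)*(u^2 + 3*u + 2) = (u + 2)*(u + 3)*(u + 1)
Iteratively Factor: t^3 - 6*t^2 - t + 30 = (t - 3)*(t^2 - 3*t - 10) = (t - 5)*(t - 3)*(t + 2)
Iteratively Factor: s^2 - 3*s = (s)*(s - 3)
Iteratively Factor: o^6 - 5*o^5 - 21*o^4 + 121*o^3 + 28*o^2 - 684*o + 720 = (o + 3)*(o^5 - 8*o^4 + 3*o^3 + 112*o^2 - 308*o + 240) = (o - 5)*(o + 3)*(o^4 - 3*o^3 - 12*o^2 + 52*o - 48) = (o - 5)*(o + 3)*(o + 4)*(o^3 - 7*o^2 + 16*o - 12) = (o - 5)*(o - 3)*(o + 3)*(o + 4)*(o^2 - 4*o + 4) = (o - 5)*(o - 3)*(o - 2)*(o + 3)*(o + 4)*(o - 2)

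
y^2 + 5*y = y*(y + 5)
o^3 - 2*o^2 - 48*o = o*(o - 8)*(o + 6)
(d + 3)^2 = d^2 + 6*d + 9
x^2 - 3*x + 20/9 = (x - 5/3)*(x - 4/3)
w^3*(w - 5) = w^4 - 5*w^3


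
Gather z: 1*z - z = 0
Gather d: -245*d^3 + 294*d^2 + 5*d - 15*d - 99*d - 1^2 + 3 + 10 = -245*d^3 + 294*d^2 - 109*d + 12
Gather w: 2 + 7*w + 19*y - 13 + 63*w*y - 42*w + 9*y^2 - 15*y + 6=w*(63*y - 35) + 9*y^2 + 4*y - 5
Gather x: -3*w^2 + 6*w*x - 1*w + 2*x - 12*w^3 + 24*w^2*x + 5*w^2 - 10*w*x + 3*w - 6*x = -12*w^3 + 2*w^2 + 2*w + x*(24*w^2 - 4*w - 4)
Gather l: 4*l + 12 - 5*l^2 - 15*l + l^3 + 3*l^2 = l^3 - 2*l^2 - 11*l + 12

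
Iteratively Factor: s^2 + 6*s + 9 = (s + 3)*(s + 3)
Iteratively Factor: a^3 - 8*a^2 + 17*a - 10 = (a - 1)*(a^2 - 7*a + 10) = (a - 2)*(a - 1)*(a - 5)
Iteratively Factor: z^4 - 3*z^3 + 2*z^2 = (z)*(z^3 - 3*z^2 + 2*z) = z^2*(z^2 - 3*z + 2) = z^2*(z - 1)*(z - 2)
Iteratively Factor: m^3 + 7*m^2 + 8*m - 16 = (m + 4)*(m^2 + 3*m - 4) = (m - 1)*(m + 4)*(m + 4)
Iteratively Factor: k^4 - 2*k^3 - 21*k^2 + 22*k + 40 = (k + 4)*(k^3 - 6*k^2 + 3*k + 10) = (k + 1)*(k + 4)*(k^2 - 7*k + 10) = (k - 5)*(k + 1)*(k + 4)*(k - 2)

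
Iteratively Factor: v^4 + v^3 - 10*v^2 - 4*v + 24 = (v + 2)*(v^3 - v^2 - 8*v + 12) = (v - 2)*(v + 2)*(v^2 + v - 6) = (v - 2)*(v + 2)*(v + 3)*(v - 2)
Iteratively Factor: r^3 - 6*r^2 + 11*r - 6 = (r - 2)*(r^2 - 4*r + 3) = (r - 3)*(r - 2)*(r - 1)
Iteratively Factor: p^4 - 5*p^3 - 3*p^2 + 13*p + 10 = (p - 2)*(p^3 - 3*p^2 - 9*p - 5) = (p - 5)*(p - 2)*(p^2 + 2*p + 1) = (p - 5)*(p - 2)*(p + 1)*(p + 1)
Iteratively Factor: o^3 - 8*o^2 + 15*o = (o - 5)*(o^2 - 3*o) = (o - 5)*(o - 3)*(o)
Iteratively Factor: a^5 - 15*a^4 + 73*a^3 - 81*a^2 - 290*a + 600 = (a - 4)*(a^4 - 11*a^3 + 29*a^2 + 35*a - 150) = (a - 5)*(a - 4)*(a^3 - 6*a^2 - a + 30) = (a - 5)*(a - 4)*(a - 3)*(a^2 - 3*a - 10) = (a - 5)^2*(a - 4)*(a - 3)*(a + 2)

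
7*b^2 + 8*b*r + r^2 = (b + r)*(7*b + r)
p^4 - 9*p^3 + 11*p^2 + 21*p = p*(p - 7)*(p - 3)*(p + 1)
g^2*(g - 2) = g^3 - 2*g^2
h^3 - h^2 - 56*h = h*(h - 8)*(h + 7)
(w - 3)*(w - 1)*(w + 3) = w^3 - w^2 - 9*w + 9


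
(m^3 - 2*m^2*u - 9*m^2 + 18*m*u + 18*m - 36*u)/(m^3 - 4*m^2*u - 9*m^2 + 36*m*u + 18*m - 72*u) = (-m + 2*u)/(-m + 4*u)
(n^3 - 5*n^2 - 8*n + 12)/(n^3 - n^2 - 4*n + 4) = (n - 6)/(n - 2)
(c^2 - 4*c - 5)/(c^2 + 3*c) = (c^2 - 4*c - 5)/(c*(c + 3))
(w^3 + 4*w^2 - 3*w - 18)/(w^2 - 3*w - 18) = (w^2 + w - 6)/(w - 6)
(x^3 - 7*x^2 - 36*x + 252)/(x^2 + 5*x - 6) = (x^2 - 13*x + 42)/(x - 1)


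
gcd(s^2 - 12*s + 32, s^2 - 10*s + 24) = s - 4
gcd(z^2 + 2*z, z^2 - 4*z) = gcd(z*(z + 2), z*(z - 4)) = z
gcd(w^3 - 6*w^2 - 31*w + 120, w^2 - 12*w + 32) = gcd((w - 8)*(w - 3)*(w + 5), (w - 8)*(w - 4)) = w - 8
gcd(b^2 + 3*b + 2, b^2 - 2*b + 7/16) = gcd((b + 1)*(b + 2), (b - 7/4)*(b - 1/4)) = 1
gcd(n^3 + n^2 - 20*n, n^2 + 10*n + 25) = n + 5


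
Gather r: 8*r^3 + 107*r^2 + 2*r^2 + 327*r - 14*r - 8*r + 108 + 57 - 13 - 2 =8*r^3 + 109*r^2 + 305*r + 150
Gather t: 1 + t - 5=t - 4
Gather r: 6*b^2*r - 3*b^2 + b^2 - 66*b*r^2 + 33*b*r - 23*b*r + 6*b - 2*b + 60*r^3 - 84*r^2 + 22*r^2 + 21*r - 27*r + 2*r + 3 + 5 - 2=-2*b^2 + 4*b + 60*r^3 + r^2*(-66*b - 62) + r*(6*b^2 + 10*b - 4) + 6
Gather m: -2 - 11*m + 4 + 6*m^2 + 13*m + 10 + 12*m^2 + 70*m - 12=18*m^2 + 72*m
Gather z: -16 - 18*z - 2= -18*z - 18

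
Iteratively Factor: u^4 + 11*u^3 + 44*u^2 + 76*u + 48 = (u + 2)*(u^3 + 9*u^2 + 26*u + 24) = (u + 2)*(u + 3)*(u^2 + 6*u + 8) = (u + 2)^2*(u + 3)*(u + 4)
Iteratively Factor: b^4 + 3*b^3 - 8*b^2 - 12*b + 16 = (b + 2)*(b^3 + b^2 - 10*b + 8) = (b - 1)*(b + 2)*(b^2 + 2*b - 8) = (b - 1)*(b + 2)*(b + 4)*(b - 2)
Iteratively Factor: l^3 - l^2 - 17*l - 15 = (l - 5)*(l^2 + 4*l + 3) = (l - 5)*(l + 3)*(l + 1)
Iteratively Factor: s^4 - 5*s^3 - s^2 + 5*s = (s + 1)*(s^3 - 6*s^2 + 5*s) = (s - 1)*(s + 1)*(s^2 - 5*s) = (s - 5)*(s - 1)*(s + 1)*(s)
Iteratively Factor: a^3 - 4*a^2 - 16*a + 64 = (a - 4)*(a^2 - 16) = (a - 4)^2*(a + 4)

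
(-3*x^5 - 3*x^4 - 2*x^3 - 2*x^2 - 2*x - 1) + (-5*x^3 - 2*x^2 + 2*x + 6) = -3*x^5 - 3*x^4 - 7*x^3 - 4*x^2 + 5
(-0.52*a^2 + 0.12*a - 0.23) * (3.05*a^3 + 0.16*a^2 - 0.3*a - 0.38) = -1.586*a^5 + 0.2828*a^4 - 0.5263*a^3 + 0.1248*a^2 + 0.0234*a + 0.0874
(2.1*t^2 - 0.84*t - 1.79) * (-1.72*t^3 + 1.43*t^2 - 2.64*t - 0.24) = -3.612*t^5 + 4.4478*t^4 - 3.6664*t^3 - 0.8461*t^2 + 4.9272*t + 0.4296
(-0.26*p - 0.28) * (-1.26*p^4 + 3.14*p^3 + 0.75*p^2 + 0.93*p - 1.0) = 0.3276*p^5 - 0.4636*p^4 - 1.0742*p^3 - 0.4518*p^2 - 0.000400000000000011*p + 0.28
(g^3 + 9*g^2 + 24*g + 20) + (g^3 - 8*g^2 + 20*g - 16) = 2*g^3 + g^2 + 44*g + 4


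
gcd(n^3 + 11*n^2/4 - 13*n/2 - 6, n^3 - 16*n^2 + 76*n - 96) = n - 2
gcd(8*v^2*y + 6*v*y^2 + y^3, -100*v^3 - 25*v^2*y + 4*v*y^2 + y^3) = 4*v + y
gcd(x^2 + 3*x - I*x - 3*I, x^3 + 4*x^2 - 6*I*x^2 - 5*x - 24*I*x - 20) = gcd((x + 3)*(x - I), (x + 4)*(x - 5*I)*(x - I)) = x - I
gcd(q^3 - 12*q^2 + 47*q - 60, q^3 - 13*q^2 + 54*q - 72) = q^2 - 7*q + 12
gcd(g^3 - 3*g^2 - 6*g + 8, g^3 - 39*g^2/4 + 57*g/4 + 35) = g - 4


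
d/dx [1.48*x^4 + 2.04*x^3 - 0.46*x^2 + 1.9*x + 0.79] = 5.92*x^3 + 6.12*x^2 - 0.92*x + 1.9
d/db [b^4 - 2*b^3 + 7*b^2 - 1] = 2*b*(2*b^2 - 3*b + 7)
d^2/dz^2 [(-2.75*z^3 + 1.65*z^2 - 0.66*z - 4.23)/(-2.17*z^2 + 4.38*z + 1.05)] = (-2.8421709430404e-14*z^5 + 92.8965180000001*z^3 + 172.838232*z^2 - 214.012638*z + 171.867204)/(10.218313*z^6 - 61.874946*z^5 + 110.057409*z^4 - 24.148692*z^3 - 53.253585*z^2 - 14.48685*z - 1.157625)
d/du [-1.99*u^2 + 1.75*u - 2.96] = 1.75 - 3.98*u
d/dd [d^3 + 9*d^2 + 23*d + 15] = 3*d^2 + 18*d + 23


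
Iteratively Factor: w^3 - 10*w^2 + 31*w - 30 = (w - 2)*(w^2 - 8*w + 15) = (w - 3)*(w - 2)*(w - 5)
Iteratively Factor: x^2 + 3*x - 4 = (x - 1)*(x + 4)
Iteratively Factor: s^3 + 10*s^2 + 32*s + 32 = (s + 4)*(s^2 + 6*s + 8) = (s + 4)^2*(s + 2)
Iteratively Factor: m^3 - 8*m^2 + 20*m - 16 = (m - 2)*(m^2 - 6*m + 8) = (m - 2)^2*(m - 4)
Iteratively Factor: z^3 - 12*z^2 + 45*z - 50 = (z - 5)*(z^2 - 7*z + 10) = (z - 5)*(z - 2)*(z - 5)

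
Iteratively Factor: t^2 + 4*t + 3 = (t + 3)*(t + 1)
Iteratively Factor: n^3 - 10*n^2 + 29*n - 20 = (n - 5)*(n^2 - 5*n + 4) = (n - 5)*(n - 4)*(n - 1)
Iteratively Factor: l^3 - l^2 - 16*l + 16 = (l + 4)*(l^2 - 5*l + 4) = (l - 4)*(l + 4)*(l - 1)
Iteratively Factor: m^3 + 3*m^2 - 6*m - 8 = (m + 1)*(m^2 + 2*m - 8) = (m - 2)*(m + 1)*(m + 4)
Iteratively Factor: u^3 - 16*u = (u + 4)*(u^2 - 4*u) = u*(u + 4)*(u - 4)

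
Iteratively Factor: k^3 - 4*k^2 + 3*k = (k - 3)*(k^2 - k) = (k - 3)*(k - 1)*(k)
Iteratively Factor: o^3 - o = (o)*(o^2 - 1) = o*(o + 1)*(o - 1)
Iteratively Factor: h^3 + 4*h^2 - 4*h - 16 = (h + 2)*(h^2 + 2*h - 8) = (h - 2)*(h + 2)*(h + 4)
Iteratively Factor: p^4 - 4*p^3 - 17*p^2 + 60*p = (p - 5)*(p^3 + p^2 - 12*p) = p*(p - 5)*(p^2 + p - 12) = p*(p - 5)*(p - 3)*(p + 4)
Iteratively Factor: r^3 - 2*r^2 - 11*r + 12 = (r + 3)*(r^2 - 5*r + 4) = (r - 1)*(r + 3)*(r - 4)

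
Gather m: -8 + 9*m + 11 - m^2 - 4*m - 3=-m^2 + 5*m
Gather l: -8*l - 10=-8*l - 10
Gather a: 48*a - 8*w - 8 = 48*a - 8*w - 8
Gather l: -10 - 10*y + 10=-10*y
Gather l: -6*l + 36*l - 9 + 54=30*l + 45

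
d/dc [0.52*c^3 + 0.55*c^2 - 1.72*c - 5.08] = 1.56*c^2 + 1.1*c - 1.72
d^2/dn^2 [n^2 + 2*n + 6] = 2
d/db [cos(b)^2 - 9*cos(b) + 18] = (9 - 2*cos(b))*sin(b)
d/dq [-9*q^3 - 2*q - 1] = -27*q^2 - 2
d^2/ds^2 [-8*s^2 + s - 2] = -16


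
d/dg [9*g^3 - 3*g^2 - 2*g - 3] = 27*g^2 - 6*g - 2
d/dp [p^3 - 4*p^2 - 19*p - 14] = 3*p^2 - 8*p - 19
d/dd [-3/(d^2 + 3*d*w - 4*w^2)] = 3*(2*d + 3*w)/(d^2 + 3*d*w - 4*w^2)^2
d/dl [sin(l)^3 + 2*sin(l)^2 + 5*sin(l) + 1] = (3*sin(l)^2 + 4*sin(l) + 5)*cos(l)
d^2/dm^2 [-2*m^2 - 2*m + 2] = -4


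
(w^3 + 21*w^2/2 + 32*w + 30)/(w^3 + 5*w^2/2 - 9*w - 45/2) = (w^2 + 8*w + 12)/(w^2 - 9)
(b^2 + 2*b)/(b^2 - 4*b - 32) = b*(b + 2)/(b^2 - 4*b - 32)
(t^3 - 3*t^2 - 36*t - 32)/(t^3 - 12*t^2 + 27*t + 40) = (t + 4)/(t - 5)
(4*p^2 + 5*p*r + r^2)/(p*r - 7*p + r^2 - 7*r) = (4*p + r)/(r - 7)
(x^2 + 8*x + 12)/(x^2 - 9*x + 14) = (x^2 + 8*x + 12)/(x^2 - 9*x + 14)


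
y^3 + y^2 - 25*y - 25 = (y - 5)*(y + 1)*(y + 5)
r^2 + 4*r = r*(r + 4)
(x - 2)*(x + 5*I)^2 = x^3 - 2*x^2 + 10*I*x^2 - 25*x - 20*I*x + 50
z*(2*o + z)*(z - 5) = 2*o*z^2 - 10*o*z + z^3 - 5*z^2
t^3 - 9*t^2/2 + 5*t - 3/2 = (t - 3)*(t - 1)*(t - 1/2)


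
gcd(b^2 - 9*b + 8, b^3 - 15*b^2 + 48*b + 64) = b - 8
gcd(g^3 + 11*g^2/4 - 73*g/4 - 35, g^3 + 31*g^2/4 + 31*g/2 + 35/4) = g^2 + 27*g/4 + 35/4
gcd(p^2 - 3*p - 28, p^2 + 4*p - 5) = 1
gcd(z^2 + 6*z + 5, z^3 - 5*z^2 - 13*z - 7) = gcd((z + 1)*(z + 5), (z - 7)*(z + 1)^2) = z + 1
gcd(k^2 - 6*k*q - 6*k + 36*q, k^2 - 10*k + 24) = k - 6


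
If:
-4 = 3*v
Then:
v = -4/3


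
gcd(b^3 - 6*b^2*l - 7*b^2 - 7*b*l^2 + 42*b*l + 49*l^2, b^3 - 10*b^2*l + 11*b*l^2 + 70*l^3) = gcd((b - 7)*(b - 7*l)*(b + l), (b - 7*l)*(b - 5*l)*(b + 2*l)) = b - 7*l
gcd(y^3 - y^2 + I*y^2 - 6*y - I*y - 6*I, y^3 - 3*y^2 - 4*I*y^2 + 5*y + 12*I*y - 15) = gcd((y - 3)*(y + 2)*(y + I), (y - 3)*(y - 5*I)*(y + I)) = y^2 + y*(-3 + I) - 3*I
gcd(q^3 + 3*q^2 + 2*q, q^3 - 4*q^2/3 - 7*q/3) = q^2 + q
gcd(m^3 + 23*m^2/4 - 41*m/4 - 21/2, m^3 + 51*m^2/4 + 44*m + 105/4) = m^2 + 31*m/4 + 21/4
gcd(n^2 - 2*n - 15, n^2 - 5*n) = n - 5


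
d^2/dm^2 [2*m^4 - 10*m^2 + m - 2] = 24*m^2 - 20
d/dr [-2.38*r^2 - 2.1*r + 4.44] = -4.76*r - 2.1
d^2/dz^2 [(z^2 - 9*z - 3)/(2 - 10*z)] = 119/(125*z^3 - 75*z^2 + 15*z - 1)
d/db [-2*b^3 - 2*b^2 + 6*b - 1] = -6*b^2 - 4*b + 6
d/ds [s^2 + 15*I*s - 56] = 2*s + 15*I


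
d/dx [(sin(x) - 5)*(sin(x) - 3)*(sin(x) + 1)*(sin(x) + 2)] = (4*sin(x)^3 - 15*sin(x)^2 - 14*sin(x) + 29)*cos(x)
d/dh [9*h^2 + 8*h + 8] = 18*h + 8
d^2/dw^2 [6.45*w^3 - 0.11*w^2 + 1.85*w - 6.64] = 38.7*w - 0.22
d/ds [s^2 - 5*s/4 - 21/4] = 2*s - 5/4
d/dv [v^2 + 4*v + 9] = 2*v + 4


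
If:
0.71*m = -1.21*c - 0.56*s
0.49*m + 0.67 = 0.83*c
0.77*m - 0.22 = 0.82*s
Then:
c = 0.56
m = -0.42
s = -0.67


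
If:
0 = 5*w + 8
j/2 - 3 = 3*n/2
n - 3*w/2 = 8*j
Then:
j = 6/115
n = -228/115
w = -8/5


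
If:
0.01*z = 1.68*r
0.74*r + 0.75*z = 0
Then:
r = 0.00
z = 0.00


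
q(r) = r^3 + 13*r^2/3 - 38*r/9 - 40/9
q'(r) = 3*r^2 + 26*r/3 - 38/9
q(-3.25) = 20.72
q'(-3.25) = -0.70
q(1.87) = 9.35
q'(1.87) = 22.48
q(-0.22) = -3.32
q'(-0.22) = -5.98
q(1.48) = 2.04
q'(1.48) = 15.18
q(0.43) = -5.38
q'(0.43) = 0.06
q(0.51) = -5.34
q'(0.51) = 0.98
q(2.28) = 20.31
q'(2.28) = 31.13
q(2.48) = 26.99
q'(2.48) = 35.72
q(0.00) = -4.44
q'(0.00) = -4.22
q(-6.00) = -39.11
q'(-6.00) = 51.78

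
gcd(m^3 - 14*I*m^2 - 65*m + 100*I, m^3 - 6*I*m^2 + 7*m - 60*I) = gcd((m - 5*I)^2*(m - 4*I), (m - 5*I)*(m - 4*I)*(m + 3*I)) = m^2 - 9*I*m - 20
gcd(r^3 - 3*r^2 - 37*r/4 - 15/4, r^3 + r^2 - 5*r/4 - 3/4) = r^2 + 2*r + 3/4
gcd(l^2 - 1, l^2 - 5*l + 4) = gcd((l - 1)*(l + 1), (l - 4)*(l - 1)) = l - 1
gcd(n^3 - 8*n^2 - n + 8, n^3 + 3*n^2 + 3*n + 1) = n + 1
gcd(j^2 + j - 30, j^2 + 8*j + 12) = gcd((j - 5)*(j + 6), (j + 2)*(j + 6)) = j + 6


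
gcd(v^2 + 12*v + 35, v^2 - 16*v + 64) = 1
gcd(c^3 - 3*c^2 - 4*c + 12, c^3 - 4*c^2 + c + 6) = c^2 - 5*c + 6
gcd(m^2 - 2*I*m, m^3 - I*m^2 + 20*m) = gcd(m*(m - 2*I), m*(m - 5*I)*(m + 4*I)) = m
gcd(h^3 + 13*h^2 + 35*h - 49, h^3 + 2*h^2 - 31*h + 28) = h^2 + 6*h - 7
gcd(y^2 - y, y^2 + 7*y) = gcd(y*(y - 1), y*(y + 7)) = y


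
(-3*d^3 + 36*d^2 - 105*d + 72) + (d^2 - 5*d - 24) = -3*d^3 + 37*d^2 - 110*d + 48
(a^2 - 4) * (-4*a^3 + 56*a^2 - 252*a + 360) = -4*a^5 + 56*a^4 - 236*a^3 + 136*a^2 + 1008*a - 1440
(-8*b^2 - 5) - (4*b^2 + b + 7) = -12*b^2 - b - 12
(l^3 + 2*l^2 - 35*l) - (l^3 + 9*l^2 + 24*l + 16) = -7*l^2 - 59*l - 16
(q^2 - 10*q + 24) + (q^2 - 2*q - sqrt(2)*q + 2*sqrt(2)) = 2*q^2 - 12*q - sqrt(2)*q + 2*sqrt(2) + 24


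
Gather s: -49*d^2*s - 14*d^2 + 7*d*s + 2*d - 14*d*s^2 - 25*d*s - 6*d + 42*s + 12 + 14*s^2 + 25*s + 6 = -14*d^2 - 4*d + s^2*(14 - 14*d) + s*(-49*d^2 - 18*d + 67) + 18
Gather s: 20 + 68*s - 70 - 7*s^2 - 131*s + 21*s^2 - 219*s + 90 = 14*s^2 - 282*s + 40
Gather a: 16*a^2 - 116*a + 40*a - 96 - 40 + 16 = 16*a^2 - 76*a - 120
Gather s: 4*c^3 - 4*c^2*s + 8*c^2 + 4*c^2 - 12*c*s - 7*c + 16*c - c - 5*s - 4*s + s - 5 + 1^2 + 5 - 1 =4*c^3 + 12*c^2 + 8*c + s*(-4*c^2 - 12*c - 8)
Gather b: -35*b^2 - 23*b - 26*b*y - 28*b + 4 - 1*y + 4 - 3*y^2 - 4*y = -35*b^2 + b*(-26*y - 51) - 3*y^2 - 5*y + 8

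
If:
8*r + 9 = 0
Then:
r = -9/8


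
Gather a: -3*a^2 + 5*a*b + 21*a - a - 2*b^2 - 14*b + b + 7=-3*a^2 + a*(5*b + 20) - 2*b^2 - 13*b + 7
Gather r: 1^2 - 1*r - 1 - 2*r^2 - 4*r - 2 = -2*r^2 - 5*r - 2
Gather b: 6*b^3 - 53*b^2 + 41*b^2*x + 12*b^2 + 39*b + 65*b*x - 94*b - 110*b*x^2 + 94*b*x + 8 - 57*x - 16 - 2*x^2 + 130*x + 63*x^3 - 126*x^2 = 6*b^3 + b^2*(41*x - 41) + b*(-110*x^2 + 159*x - 55) + 63*x^3 - 128*x^2 + 73*x - 8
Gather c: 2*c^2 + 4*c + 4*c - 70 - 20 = 2*c^2 + 8*c - 90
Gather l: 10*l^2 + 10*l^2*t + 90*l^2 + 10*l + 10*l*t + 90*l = l^2*(10*t + 100) + l*(10*t + 100)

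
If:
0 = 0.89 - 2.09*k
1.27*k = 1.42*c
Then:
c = 0.38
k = 0.43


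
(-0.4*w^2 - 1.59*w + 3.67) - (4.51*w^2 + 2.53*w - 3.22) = -4.91*w^2 - 4.12*w + 6.89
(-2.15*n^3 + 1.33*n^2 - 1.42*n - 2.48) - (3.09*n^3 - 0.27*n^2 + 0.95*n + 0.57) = -5.24*n^3 + 1.6*n^2 - 2.37*n - 3.05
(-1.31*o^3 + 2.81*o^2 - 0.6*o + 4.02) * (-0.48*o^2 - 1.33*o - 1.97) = 0.6288*o^5 + 0.3935*o^4 - 0.8686*o^3 - 6.6673*o^2 - 4.1646*o - 7.9194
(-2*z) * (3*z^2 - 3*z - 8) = -6*z^3 + 6*z^2 + 16*z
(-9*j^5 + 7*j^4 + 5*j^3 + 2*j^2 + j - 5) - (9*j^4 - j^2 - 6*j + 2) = -9*j^5 - 2*j^4 + 5*j^3 + 3*j^2 + 7*j - 7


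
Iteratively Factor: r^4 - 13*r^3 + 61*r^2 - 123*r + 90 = (r - 3)*(r^3 - 10*r^2 + 31*r - 30) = (r - 5)*(r - 3)*(r^2 - 5*r + 6) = (r - 5)*(r - 3)*(r - 2)*(r - 3)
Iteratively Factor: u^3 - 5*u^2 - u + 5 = (u - 1)*(u^2 - 4*u - 5) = (u - 1)*(u + 1)*(u - 5)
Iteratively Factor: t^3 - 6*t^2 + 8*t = (t)*(t^2 - 6*t + 8) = t*(t - 2)*(t - 4)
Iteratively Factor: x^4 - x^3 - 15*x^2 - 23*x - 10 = (x + 1)*(x^3 - 2*x^2 - 13*x - 10) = (x - 5)*(x + 1)*(x^2 + 3*x + 2) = (x - 5)*(x + 1)^2*(x + 2)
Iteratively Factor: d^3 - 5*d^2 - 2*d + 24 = (d - 4)*(d^2 - d - 6) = (d - 4)*(d + 2)*(d - 3)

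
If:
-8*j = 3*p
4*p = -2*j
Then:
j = 0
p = 0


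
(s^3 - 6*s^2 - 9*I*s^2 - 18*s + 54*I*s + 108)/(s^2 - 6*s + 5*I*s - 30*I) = (s^2 - 9*I*s - 18)/(s + 5*I)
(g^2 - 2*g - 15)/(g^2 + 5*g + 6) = (g - 5)/(g + 2)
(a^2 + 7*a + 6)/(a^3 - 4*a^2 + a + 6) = (a + 6)/(a^2 - 5*a + 6)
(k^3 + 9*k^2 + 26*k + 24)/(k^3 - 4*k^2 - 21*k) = (k^2 + 6*k + 8)/(k*(k - 7))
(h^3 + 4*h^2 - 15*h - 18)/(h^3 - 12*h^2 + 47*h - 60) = (h^2 + 7*h + 6)/(h^2 - 9*h + 20)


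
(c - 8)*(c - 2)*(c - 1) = c^3 - 11*c^2 + 26*c - 16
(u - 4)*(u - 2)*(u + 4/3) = u^3 - 14*u^2/3 + 32/3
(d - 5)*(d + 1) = d^2 - 4*d - 5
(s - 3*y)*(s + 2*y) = s^2 - s*y - 6*y^2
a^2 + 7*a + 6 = (a + 1)*(a + 6)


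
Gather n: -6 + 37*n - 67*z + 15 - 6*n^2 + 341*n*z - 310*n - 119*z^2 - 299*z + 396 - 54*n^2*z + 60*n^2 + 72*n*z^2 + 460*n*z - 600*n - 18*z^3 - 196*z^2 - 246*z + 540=n^2*(54 - 54*z) + n*(72*z^2 + 801*z - 873) - 18*z^3 - 315*z^2 - 612*z + 945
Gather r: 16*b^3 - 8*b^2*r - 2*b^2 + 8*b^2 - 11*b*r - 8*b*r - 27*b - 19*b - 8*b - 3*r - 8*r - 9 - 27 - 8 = 16*b^3 + 6*b^2 - 54*b + r*(-8*b^2 - 19*b - 11) - 44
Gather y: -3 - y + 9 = 6 - y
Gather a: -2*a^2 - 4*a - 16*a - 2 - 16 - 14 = -2*a^2 - 20*a - 32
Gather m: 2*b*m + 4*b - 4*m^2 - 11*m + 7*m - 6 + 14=4*b - 4*m^2 + m*(2*b - 4) + 8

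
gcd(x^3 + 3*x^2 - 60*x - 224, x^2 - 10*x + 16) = x - 8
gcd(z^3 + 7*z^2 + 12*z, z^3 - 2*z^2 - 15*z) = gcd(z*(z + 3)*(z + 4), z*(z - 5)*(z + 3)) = z^2 + 3*z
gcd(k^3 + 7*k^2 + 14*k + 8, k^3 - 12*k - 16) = k + 2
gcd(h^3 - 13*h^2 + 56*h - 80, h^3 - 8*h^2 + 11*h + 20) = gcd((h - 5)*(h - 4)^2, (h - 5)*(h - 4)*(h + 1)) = h^2 - 9*h + 20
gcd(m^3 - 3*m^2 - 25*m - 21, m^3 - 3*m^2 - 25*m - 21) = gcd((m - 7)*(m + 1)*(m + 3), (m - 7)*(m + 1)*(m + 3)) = m^3 - 3*m^2 - 25*m - 21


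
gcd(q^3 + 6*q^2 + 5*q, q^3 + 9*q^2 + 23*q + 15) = q^2 + 6*q + 5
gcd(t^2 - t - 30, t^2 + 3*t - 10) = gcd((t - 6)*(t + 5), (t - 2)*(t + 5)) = t + 5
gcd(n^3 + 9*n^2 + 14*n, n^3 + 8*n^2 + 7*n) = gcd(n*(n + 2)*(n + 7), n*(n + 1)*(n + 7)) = n^2 + 7*n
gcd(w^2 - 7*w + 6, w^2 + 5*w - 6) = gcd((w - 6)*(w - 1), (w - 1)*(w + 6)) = w - 1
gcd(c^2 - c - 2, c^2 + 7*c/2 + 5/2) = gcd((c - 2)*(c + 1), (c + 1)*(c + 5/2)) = c + 1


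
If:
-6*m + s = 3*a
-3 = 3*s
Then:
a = -2*m - 1/3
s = -1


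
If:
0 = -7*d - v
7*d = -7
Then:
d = -1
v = 7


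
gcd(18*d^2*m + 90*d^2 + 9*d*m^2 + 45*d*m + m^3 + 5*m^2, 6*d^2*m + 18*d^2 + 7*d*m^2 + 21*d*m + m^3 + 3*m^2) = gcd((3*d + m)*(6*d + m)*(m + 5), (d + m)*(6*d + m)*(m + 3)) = 6*d + m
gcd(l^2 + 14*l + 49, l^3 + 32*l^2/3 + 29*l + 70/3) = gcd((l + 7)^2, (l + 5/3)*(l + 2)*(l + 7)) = l + 7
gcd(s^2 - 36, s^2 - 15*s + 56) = 1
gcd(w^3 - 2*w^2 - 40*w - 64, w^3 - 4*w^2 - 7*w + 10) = w + 2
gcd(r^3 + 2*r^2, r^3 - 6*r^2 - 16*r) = r^2 + 2*r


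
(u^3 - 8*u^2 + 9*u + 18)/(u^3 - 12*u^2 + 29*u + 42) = (u - 3)/(u - 7)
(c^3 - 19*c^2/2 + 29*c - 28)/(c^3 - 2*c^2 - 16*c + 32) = (c - 7/2)/(c + 4)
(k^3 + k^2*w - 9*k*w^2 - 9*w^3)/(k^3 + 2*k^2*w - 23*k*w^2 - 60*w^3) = (-k^2 + 2*k*w + 3*w^2)/(-k^2 + k*w + 20*w^2)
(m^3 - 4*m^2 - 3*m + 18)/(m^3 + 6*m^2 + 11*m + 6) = (m^2 - 6*m + 9)/(m^2 + 4*m + 3)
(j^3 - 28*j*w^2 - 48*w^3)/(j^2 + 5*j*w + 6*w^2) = (j^2 - 2*j*w - 24*w^2)/(j + 3*w)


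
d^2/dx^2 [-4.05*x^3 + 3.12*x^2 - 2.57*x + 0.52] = 6.24 - 24.3*x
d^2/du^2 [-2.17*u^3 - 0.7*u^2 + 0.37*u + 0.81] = -13.02*u - 1.4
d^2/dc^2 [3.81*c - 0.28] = 0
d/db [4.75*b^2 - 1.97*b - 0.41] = 9.5*b - 1.97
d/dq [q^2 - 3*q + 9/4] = 2*q - 3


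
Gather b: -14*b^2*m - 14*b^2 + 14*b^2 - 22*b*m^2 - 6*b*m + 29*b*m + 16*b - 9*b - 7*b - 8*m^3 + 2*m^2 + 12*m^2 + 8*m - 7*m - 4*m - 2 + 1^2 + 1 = -14*b^2*m + b*(-22*m^2 + 23*m) - 8*m^3 + 14*m^2 - 3*m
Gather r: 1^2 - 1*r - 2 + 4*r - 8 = 3*r - 9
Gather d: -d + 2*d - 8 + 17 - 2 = d + 7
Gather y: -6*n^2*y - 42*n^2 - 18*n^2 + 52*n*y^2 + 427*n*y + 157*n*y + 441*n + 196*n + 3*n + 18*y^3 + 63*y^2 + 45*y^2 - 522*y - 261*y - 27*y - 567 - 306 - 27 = -60*n^2 + 640*n + 18*y^3 + y^2*(52*n + 108) + y*(-6*n^2 + 584*n - 810) - 900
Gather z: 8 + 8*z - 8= 8*z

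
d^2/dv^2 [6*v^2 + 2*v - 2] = 12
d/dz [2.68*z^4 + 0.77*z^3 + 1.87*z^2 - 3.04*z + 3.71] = 10.72*z^3 + 2.31*z^2 + 3.74*z - 3.04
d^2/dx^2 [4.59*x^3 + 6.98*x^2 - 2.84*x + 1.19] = 27.54*x + 13.96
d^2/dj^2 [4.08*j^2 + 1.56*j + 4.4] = 8.16000000000000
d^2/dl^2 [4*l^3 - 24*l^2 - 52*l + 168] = 24*l - 48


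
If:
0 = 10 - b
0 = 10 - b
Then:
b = 10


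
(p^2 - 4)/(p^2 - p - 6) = (p - 2)/(p - 3)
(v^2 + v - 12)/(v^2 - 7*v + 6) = (v^2 + v - 12)/(v^2 - 7*v + 6)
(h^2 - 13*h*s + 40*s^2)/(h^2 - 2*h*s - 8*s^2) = (-h^2 + 13*h*s - 40*s^2)/(-h^2 + 2*h*s + 8*s^2)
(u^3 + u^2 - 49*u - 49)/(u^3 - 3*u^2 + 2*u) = (u^3 + u^2 - 49*u - 49)/(u*(u^2 - 3*u + 2))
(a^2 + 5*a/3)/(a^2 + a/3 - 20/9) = 3*a/(3*a - 4)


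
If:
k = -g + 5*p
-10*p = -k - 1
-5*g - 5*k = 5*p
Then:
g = 1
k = -1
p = 0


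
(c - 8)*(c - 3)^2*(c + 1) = c^4 - 13*c^3 + 43*c^2 - 15*c - 72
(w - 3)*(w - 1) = w^2 - 4*w + 3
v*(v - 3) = v^2 - 3*v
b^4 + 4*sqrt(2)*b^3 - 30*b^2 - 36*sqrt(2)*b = b*(b - 3*sqrt(2))*(b + sqrt(2))*(b + 6*sqrt(2))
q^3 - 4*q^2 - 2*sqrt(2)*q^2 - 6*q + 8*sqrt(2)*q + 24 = (q - 4)*(q - 3*sqrt(2))*(q + sqrt(2))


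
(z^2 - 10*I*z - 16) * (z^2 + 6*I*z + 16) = z^4 - 4*I*z^3 + 60*z^2 - 256*I*z - 256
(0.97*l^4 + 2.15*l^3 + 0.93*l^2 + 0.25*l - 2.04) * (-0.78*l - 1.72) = -0.7566*l^5 - 3.3454*l^4 - 4.4234*l^3 - 1.7946*l^2 + 1.1612*l + 3.5088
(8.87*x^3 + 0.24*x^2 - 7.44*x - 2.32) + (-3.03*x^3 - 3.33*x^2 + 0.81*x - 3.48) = 5.84*x^3 - 3.09*x^2 - 6.63*x - 5.8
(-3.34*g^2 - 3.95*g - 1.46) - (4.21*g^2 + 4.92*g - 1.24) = -7.55*g^2 - 8.87*g - 0.22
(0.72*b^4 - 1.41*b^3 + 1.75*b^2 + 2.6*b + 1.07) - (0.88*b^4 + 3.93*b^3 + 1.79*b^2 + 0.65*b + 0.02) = -0.16*b^4 - 5.34*b^3 - 0.04*b^2 + 1.95*b + 1.05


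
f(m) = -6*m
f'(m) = -6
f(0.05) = -0.30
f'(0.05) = -6.00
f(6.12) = -36.72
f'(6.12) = -6.00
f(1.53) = -9.18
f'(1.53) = -6.00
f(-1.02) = 6.12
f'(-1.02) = -6.00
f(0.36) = -2.16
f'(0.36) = -6.00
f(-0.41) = 2.46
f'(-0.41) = -6.00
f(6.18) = -37.08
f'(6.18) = -6.00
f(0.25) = -1.50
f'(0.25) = -6.00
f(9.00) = -54.00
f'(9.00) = -6.00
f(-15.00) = 90.00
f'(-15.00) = -6.00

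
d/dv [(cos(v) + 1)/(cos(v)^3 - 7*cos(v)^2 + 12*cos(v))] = 2*(cos(v)^3 - 2*cos(v)^2 - 7*cos(v) + 6)*sin(v)/((cos(v) - 4)^2*(cos(v) - 3)^2*cos(v)^2)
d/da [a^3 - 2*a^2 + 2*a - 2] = 3*a^2 - 4*a + 2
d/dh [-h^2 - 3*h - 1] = -2*h - 3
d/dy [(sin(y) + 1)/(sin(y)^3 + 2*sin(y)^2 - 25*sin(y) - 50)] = -(2*sin(y)^3 + 5*sin(y)^2 + 4*sin(y) + 25)*cos(y)/(sin(y)^3 + 2*sin(y)^2 - 25*sin(y) - 50)^2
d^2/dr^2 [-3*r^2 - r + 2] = -6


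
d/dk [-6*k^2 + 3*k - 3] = 3 - 12*k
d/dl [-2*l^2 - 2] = -4*l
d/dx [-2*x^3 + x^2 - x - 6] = -6*x^2 + 2*x - 1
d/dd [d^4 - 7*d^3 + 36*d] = 4*d^3 - 21*d^2 + 36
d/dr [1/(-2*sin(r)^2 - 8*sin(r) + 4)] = (sin(r) + 2)*cos(r)/(sin(r)^2 + 4*sin(r) - 2)^2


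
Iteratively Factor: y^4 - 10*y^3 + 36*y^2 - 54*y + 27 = (y - 3)*(y^3 - 7*y^2 + 15*y - 9) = (y - 3)^2*(y^2 - 4*y + 3) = (y - 3)^3*(y - 1)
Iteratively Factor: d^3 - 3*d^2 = (d)*(d^2 - 3*d) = d*(d - 3)*(d)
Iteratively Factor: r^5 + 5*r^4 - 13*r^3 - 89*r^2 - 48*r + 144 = (r + 3)*(r^4 + 2*r^3 - 19*r^2 - 32*r + 48) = (r - 4)*(r + 3)*(r^3 + 6*r^2 + 5*r - 12) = (r - 4)*(r + 3)^2*(r^2 + 3*r - 4) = (r - 4)*(r - 1)*(r + 3)^2*(r + 4)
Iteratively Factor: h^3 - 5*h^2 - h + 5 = (h - 5)*(h^2 - 1) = (h - 5)*(h + 1)*(h - 1)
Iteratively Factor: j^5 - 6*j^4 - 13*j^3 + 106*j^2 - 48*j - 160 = (j - 2)*(j^4 - 4*j^3 - 21*j^2 + 64*j + 80) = (j - 4)*(j - 2)*(j^3 - 21*j - 20) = (j - 4)*(j - 2)*(j + 1)*(j^2 - j - 20) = (j - 4)*(j - 2)*(j + 1)*(j + 4)*(j - 5)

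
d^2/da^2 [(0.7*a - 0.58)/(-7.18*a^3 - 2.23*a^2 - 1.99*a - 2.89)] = (-216.52008*a^5 + 291.556824*a^4 + 161.627212*a^3 + 241.330308*a^2 - 29.69976*a + 5.169404)/(370.146232*a^9 + 344.885556*a^8 + 414.884094*a^7 + 649.224991*a^6 + 392.626443*a^5 + 317.3655*a^4 + 264.734551*a^3 + 90.209616*a^2 + 49.862037*a + 24.137569)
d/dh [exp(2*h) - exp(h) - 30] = (2*exp(h) - 1)*exp(h)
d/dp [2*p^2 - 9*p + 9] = 4*p - 9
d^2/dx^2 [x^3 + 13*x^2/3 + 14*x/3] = 6*x + 26/3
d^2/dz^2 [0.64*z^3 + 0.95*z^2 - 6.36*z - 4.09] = 3.84*z + 1.9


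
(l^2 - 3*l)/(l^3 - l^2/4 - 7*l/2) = 4*(3 - l)/(-4*l^2 + l + 14)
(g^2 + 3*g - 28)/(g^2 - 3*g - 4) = (g + 7)/(g + 1)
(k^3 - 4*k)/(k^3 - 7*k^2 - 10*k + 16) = k*(k - 2)/(k^2 - 9*k + 8)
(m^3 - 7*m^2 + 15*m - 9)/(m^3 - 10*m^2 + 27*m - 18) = (m - 3)/(m - 6)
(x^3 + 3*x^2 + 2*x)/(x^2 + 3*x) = (x^2 + 3*x + 2)/(x + 3)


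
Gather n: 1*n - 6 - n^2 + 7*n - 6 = -n^2 + 8*n - 12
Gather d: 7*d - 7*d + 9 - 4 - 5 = 0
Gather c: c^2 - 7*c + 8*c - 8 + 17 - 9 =c^2 + c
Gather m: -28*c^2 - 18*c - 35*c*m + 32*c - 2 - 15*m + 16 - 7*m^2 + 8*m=-28*c^2 + 14*c - 7*m^2 + m*(-35*c - 7) + 14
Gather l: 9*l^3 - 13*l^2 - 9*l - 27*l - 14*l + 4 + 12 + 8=9*l^3 - 13*l^2 - 50*l + 24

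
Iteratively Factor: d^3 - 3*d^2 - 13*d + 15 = (d + 3)*(d^2 - 6*d + 5) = (d - 5)*(d + 3)*(d - 1)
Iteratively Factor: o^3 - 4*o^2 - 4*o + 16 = (o + 2)*(o^2 - 6*o + 8) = (o - 2)*(o + 2)*(o - 4)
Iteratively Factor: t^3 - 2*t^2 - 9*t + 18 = (t - 2)*(t^2 - 9) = (t - 2)*(t + 3)*(t - 3)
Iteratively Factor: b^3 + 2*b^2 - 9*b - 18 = (b + 2)*(b^2 - 9) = (b - 3)*(b + 2)*(b + 3)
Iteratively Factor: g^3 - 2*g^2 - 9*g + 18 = (g - 3)*(g^2 + g - 6) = (g - 3)*(g + 3)*(g - 2)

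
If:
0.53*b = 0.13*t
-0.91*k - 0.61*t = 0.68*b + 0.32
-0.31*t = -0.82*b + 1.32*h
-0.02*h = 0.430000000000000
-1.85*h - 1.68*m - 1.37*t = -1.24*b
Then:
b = 63.94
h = -21.50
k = -222.88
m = -141.71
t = 260.68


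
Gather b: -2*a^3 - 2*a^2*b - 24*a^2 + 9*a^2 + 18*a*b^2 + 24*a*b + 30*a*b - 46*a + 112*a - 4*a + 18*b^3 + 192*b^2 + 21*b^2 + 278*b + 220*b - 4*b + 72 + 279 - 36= -2*a^3 - 15*a^2 + 62*a + 18*b^3 + b^2*(18*a + 213) + b*(-2*a^2 + 54*a + 494) + 315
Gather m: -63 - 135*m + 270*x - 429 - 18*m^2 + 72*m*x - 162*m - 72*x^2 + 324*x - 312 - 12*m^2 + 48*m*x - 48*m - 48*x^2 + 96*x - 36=-30*m^2 + m*(120*x - 345) - 120*x^2 + 690*x - 840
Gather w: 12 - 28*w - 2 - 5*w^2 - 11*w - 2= -5*w^2 - 39*w + 8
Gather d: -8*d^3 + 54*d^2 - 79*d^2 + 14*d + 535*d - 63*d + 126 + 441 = -8*d^3 - 25*d^2 + 486*d + 567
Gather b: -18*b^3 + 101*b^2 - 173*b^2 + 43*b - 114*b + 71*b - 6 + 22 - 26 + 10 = -18*b^3 - 72*b^2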